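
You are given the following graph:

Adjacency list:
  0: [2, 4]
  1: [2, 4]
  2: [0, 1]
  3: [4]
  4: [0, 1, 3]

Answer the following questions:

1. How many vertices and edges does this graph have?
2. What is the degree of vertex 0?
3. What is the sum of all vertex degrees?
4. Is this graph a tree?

Count: 5 vertices, 5 edges.
Vertex 0 has neighbors [2, 4], degree = 2.
Handshaking lemma: 2 * 5 = 10.
A tree on 5 vertices has 4 edges. This graph has 5 edges (1 extra). Not a tree.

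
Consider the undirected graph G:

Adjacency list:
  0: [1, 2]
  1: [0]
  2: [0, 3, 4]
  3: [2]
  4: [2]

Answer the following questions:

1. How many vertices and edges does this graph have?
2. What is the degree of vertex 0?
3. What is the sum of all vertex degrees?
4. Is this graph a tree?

Count: 5 vertices, 4 edges.
Vertex 0 has neighbors [1, 2], degree = 2.
Handshaking lemma: 2 * 4 = 8.
A graph is a tree iff it is connected and has exactly n-1 edges. This graph is connected (all 5 vertices in one component) and has 5-1 = 4 edges. It is a tree.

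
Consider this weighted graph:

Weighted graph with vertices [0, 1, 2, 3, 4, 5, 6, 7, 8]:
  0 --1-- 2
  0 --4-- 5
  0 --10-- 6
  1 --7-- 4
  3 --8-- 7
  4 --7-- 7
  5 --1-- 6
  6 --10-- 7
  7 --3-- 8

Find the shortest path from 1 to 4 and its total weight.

Using Dijkstra's algorithm from vertex 1:
Shortest path: 1 -> 4
Total weight: 7 = 7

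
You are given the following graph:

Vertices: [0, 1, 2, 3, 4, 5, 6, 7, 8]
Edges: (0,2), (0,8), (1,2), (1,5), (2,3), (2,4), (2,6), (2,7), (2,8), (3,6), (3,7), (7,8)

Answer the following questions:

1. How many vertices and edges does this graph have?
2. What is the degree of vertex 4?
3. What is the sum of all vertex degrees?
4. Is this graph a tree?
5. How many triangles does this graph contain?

Count: 9 vertices, 12 edges.
Vertex 4 has neighbors [2], degree = 1.
Handshaking lemma: 2 * 12 = 24.
A tree on 9 vertices has 8 edges. This graph has 12 edges (4 extra). Not a tree.
Number of triangles = 4.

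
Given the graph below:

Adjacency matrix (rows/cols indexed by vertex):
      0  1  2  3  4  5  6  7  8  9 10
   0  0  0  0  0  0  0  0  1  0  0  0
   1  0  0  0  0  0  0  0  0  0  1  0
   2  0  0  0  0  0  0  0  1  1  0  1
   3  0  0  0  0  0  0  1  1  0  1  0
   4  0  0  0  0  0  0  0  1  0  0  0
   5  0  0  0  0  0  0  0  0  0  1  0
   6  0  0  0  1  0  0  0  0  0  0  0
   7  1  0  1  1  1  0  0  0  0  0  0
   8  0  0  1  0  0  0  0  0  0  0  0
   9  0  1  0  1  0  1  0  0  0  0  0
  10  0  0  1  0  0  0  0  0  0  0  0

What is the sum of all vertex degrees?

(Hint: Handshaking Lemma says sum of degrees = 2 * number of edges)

Count edges: 10 edges.
By Handshaking Lemma: sum of degrees = 2 * 10 = 20.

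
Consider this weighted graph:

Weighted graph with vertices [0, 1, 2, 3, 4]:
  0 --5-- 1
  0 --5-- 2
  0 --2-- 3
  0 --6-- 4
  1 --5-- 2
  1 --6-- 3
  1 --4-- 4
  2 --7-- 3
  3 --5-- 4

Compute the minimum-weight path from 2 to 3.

Using Dijkstra's algorithm from vertex 2:
Shortest path: 2 -> 3
Total weight: 7 = 7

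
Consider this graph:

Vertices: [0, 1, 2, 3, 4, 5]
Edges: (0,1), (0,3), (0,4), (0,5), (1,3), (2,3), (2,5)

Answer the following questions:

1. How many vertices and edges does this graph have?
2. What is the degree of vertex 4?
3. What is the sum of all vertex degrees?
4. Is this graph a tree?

Count: 6 vertices, 7 edges.
Vertex 4 has neighbors [0], degree = 1.
Handshaking lemma: 2 * 7 = 14.
A tree on 6 vertices has 5 edges. This graph has 7 edges (2 extra). Not a tree.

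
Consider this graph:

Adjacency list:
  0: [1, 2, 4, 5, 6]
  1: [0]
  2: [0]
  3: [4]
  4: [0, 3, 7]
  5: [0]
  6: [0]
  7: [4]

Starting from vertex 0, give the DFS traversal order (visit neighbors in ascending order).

DFS from vertex 0 (neighbors processed in ascending order):
Visit order: 0, 1, 2, 4, 3, 7, 5, 6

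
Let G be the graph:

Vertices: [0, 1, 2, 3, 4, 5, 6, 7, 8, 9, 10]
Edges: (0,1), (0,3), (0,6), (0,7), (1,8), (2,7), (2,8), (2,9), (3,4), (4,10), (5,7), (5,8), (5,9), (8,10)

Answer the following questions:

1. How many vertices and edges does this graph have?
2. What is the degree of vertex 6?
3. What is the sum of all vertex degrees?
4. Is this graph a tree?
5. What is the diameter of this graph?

Count: 11 vertices, 14 edges.
Vertex 6 has neighbors [0], degree = 1.
Handshaking lemma: 2 * 14 = 28.
A tree on 11 vertices has 10 edges. This graph has 14 edges (4 extra). Not a tree.
Diameter (longest shortest path) = 4.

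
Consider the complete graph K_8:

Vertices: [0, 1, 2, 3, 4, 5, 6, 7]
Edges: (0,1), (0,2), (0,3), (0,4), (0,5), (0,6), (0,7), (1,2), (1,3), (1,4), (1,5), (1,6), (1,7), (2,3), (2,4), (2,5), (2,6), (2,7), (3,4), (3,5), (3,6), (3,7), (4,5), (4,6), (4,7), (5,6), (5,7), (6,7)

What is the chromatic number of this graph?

In K_8, every vertex is adjacent to every other vertex.
Each vertex needs a unique color.
Chromatic number = 8.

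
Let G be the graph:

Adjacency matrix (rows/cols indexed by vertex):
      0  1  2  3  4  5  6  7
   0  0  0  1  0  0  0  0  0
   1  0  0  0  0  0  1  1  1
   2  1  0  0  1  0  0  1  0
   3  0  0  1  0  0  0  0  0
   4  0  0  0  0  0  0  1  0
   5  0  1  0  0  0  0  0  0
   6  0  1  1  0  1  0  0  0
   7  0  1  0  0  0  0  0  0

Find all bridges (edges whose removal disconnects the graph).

A bridge is an edge whose removal increases the number of connected components.
Bridges found: (0,2), (1,5), (1,6), (1,7), (2,3), (2,6), (4,6)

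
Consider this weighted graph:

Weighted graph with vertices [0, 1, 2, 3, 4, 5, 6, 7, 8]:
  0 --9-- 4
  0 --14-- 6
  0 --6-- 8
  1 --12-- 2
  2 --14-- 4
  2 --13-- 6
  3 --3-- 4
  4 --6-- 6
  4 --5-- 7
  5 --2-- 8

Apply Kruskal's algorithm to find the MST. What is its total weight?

Applying Kruskal's algorithm (sort edges by weight, add if no cycle):
  Add (5,8) w=2
  Add (3,4) w=3
  Add (4,7) w=5
  Add (0,8) w=6
  Add (4,6) w=6
  Add (0,4) w=9
  Add (1,2) w=12
  Add (2,6) w=13
  Skip (0,6) w=14 (creates cycle)
  Skip (2,4) w=14 (creates cycle)
MST weight = 56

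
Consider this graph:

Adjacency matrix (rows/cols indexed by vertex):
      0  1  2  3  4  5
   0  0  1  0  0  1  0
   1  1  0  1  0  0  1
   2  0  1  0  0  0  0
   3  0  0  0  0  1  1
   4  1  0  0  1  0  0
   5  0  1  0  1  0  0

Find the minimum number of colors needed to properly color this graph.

The graph has a maximum clique of size 2 (lower bound on chromatic number).
A valid 3-coloring: {0: 1, 1: 0, 2: 1, 3: 0, 4: 2, 5: 1}.
No proper 2-coloring exists (verified by exhaustive search).
Chromatic number = 3.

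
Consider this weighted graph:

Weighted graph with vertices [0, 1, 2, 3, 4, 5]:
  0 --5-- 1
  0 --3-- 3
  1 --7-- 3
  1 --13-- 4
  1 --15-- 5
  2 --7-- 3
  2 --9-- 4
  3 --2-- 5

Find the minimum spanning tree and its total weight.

Applying Kruskal's algorithm (sort edges by weight, add if no cycle):
  Add (3,5) w=2
  Add (0,3) w=3
  Add (0,1) w=5
  Skip (1,3) w=7 (creates cycle)
  Add (2,3) w=7
  Add (2,4) w=9
  Skip (1,4) w=13 (creates cycle)
  Skip (1,5) w=15 (creates cycle)
MST weight = 26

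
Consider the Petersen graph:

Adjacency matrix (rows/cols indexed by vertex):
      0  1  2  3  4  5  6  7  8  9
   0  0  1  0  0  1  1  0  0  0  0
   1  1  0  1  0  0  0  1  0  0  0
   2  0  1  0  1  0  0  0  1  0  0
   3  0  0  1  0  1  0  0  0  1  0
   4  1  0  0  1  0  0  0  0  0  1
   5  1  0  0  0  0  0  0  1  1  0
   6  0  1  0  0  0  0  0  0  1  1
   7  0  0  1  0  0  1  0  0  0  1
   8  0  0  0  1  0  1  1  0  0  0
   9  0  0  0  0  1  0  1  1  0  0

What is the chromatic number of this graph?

The Petersen graph contains odd cycles (e.g. the outer 5-cycle), so chi >= 3.
A proper 3-coloring exists (it is a well-known 3-chromatic graph).
Chromatic number = 3.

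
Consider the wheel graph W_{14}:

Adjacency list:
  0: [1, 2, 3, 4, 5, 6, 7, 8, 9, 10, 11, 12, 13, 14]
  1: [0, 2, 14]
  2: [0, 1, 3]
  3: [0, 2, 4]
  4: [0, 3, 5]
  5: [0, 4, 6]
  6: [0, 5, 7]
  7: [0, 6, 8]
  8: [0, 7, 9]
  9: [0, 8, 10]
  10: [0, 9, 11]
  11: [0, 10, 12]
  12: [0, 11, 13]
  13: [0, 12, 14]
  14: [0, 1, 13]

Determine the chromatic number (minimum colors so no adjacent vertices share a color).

W_{14} = C_{14} plus a hub adjacent to every cycle vertex.
The outer cycle needs 2 colors (even cycle); the hub is adjacent to all of them so needs a fresh color.
Chromatic number = 2 + 1 = 3.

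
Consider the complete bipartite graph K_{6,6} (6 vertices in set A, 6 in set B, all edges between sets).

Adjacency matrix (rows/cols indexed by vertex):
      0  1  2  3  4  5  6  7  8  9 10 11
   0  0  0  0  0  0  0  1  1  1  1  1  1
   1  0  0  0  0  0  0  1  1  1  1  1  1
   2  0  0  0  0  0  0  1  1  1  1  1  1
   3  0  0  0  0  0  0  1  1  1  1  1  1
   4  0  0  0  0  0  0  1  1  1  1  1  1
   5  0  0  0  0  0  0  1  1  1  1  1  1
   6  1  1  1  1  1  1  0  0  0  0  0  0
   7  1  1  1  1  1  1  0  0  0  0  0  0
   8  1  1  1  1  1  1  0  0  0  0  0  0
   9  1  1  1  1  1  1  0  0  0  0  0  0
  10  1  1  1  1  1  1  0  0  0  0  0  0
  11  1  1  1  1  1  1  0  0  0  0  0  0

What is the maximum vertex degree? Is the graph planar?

Set-A vertices have degree 6; set-B vertices have degree 6. Maximum degree = max(6,6) = 6.
K_{6,6} contains K_{3,3} as a subgraph (since both sides have >= 3 vertices); by Kuratowski's theorem it is not planar.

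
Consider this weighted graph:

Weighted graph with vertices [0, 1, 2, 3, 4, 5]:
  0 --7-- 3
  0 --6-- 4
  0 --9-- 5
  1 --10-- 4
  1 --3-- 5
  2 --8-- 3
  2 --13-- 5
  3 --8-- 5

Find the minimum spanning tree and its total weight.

Applying Kruskal's algorithm (sort edges by weight, add if no cycle):
  Add (1,5) w=3
  Add (0,4) w=6
  Add (0,3) w=7
  Add (2,3) w=8
  Add (3,5) w=8
  Skip (0,5) w=9 (creates cycle)
  Skip (1,4) w=10 (creates cycle)
  Skip (2,5) w=13 (creates cycle)
MST weight = 32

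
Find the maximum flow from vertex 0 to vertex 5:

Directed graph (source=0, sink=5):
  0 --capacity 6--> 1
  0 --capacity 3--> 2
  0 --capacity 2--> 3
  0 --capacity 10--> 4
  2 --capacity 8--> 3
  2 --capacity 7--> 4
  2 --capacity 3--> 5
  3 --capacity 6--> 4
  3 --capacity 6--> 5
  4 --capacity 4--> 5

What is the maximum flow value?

Computing max flow:
  Flow on (0->2): 3/3
  Flow on (0->3): 2/2
  Flow on (0->4): 4/10
  Flow on (2->5): 3/3
  Flow on (3->5): 2/6
  Flow on (4->5): 4/4
Maximum flow = 9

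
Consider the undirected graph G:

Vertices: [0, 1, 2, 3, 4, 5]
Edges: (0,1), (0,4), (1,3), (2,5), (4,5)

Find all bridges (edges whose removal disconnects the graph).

A bridge is an edge whose removal increases the number of connected components.
Bridges found: (0,1), (0,4), (1,3), (2,5), (4,5)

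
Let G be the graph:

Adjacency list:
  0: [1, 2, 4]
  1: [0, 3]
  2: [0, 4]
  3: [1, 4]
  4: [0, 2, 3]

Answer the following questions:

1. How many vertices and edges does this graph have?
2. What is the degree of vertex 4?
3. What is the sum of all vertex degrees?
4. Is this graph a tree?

Count: 5 vertices, 6 edges.
Vertex 4 has neighbors [0, 2, 3], degree = 3.
Handshaking lemma: 2 * 6 = 12.
A tree on 5 vertices has 4 edges. This graph has 6 edges (2 extra). Not a tree.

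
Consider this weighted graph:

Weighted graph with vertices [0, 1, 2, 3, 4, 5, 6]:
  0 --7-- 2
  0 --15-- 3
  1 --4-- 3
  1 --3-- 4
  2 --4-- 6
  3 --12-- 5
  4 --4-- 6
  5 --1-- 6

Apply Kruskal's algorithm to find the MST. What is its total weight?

Applying Kruskal's algorithm (sort edges by weight, add if no cycle):
  Add (5,6) w=1
  Add (1,4) w=3
  Add (1,3) w=4
  Add (2,6) w=4
  Add (4,6) w=4
  Add (0,2) w=7
  Skip (3,5) w=12 (creates cycle)
  Skip (0,3) w=15 (creates cycle)
MST weight = 23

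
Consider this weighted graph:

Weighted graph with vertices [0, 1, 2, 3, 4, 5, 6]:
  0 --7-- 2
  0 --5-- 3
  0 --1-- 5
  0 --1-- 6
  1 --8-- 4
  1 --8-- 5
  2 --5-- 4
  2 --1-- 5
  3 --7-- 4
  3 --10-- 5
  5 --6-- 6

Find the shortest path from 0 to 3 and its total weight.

Using Dijkstra's algorithm from vertex 0:
Shortest path: 0 -> 3
Total weight: 5 = 5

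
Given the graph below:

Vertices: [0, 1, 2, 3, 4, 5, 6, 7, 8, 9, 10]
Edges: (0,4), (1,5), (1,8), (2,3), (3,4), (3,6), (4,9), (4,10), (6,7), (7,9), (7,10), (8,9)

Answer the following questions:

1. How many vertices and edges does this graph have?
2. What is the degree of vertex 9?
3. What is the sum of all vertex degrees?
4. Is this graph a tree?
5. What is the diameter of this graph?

Count: 11 vertices, 12 edges.
Vertex 9 has neighbors [4, 7, 8], degree = 3.
Handshaking lemma: 2 * 12 = 24.
A tree on 11 vertices has 10 edges. This graph has 12 edges (2 extra). Not a tree.
Diameter (longest shortest path) = 6.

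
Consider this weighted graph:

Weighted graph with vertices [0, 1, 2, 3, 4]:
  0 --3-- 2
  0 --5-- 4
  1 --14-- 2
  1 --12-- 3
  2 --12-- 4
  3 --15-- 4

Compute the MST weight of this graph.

Applying Kruskal's algorithm (sort edges by weight, add if no cycle):
  Add (0,2) w=3
  Add (0,4) w=5
  Add (1,3) w=12
  Skip (2,4) w=12 (creates cycle)
  Add (1,2) w=14
  Skip (3,4) w=15 (creates cycle)
MST weight = 34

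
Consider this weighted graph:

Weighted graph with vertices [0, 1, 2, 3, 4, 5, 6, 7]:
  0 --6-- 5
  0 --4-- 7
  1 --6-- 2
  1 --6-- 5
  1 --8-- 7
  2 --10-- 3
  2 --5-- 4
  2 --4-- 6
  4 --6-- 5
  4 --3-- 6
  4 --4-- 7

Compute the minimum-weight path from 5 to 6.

Using Dijkstra's algorithm from vertex 5:
Shortest path: 5 -> 4 -> 6
Total weight: 6 + 3 = 9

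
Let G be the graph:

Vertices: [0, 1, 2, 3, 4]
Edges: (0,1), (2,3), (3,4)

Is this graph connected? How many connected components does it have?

Checking connectivity: the graph has 2 connected component(s).
Components: [[0, 1], [2, 3, 4]]. The graph is NOT connected.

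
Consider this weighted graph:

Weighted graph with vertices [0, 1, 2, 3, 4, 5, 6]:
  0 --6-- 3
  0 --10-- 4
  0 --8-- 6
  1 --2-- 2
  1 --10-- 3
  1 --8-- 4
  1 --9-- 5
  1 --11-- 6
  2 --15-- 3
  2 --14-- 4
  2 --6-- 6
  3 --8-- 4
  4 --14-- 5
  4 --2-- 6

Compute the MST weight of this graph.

Applying Kruskal's algorithm (sort edges by weight, add if no cycle):
  Add (1,2) w=2
  Add (4,6) w=2
  Add (0,3) w=6
  Add (2,6) w=6
  Add (0,6) w=8
  Skip (1,4) w=8 (creates cycle)
  Skip (3,4) w=8 (creates cycle)
  Add (1,5) w=9
  Skip (0,4) w=10 (creates cycle)
  Skip (1,3) w=10 (creates cycle)
  Skip (1,6) w=11 (creates cycle)
  Skip (2,4) w=14 (creates cycle)
  Skip (4,5) w=14 (creates cycle)
  Skip (2,3) w=15 (creates cycle)
MST weight = 33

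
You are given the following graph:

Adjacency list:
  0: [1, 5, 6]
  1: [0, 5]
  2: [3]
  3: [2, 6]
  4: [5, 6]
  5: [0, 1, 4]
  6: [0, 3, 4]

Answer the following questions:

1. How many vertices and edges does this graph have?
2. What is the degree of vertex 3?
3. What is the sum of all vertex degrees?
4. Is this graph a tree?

Count: 7 vertices, 8 edges.
Vertex 3 has neighbors [2, 6], degree = 2.
Handshaking lemma: 2 * 8 = 16.
A tree on 7 vertices has 6 edges. This graph has 8 edges (2 extra). Not a tree.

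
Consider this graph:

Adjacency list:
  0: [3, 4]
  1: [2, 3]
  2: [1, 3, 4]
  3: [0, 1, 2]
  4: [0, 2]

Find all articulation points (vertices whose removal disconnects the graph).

No articulation points. The graph is biconnected.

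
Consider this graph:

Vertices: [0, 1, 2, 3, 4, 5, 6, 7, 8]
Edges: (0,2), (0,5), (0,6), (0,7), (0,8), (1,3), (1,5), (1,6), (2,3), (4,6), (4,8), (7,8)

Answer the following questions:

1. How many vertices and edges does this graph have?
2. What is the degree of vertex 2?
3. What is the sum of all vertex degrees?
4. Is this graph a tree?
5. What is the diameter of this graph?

Count: 9 vertices, 12 edges.
Vertex 2 has neighbors [0, 3], degree = 2.
Handshaking lemma: 2 * 12 = 24.
A tree on 9 vertices has 8 edges. This graph has 12 edges (4 extra). Not a tree.
Diameter (longest shortest path) = 3.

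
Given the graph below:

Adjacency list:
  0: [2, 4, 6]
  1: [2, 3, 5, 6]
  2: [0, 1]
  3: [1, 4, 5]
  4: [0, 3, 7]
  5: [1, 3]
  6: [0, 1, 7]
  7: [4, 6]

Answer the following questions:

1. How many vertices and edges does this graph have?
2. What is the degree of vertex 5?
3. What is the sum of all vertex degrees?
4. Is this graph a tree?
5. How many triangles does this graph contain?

Count: 8 vertices, 11 edges.
Vertex 5 has neighbors [1, 3], degree = 2.
Handshaking lemma: 2 * 11 = 22.
A tree on 8 vertices has 7 edges. This graph has 11 edges (4 extra). Not a tree.
Number of triangles = 1.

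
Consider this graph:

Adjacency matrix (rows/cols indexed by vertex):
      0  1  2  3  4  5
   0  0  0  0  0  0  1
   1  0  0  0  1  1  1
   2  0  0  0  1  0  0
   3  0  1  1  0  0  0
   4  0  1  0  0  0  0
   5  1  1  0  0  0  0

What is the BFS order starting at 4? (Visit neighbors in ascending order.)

BFS from vertex 4 (neighbors processed in ascending order):
Visit order: 4, 1, 3, 5, 2, 0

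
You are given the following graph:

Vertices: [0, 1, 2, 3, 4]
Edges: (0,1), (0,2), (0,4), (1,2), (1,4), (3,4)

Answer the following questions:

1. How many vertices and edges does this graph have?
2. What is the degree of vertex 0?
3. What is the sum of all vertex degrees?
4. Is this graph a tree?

Count: 5 vertices, 6 edges.
Vertex 0 has neighbors [1, 2, 4], degree = 3.
Handshaking lemma: 2 * 6 = 12.
A tree on 5 vertices has 4 edges. This graph has 6 edges (2 extra). Not a tree.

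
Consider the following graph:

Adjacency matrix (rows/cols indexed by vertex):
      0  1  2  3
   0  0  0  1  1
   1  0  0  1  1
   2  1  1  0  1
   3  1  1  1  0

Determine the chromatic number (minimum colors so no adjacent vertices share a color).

The graph has a maximum clique of size 3 (lower bound on chromatic number).
A valid 3-coloring: {0: 2, 1: 2, 2: 0, 3: 1}.
Chromatic number = 3.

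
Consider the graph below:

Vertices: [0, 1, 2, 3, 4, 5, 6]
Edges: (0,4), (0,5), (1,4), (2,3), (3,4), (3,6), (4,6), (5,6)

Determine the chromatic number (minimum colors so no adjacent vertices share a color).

The graph has a maximum clique of size 3 (lower bound on chromatic number).
A valid 3-coloring: {0: 1, 1: 1, 2: 0, 3: 1, 4: 0, 5: 0, 6: 2}.
Chromatic number = 3.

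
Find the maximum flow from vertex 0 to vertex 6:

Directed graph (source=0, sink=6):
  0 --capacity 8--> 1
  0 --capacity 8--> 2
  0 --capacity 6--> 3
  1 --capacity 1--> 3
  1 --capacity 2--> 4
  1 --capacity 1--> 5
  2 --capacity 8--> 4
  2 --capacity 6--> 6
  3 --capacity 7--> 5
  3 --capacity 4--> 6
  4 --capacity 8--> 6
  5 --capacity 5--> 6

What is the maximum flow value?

Computing max flow:
  Flow on (0->1): 4/8
  Flow on (0->2): 8/8
  Flow on (0->3): 6/6
  Flow on (1->3): 1/1
  Flow on (1->4): 2/2
  Flow on (1->5): 1/1
  Flow on (2->4): 2/8
  Flow on (2->6): 6/6
  Flow on (3->5): 3/7
  Flow on (3->6): 4/4
  Flow on (4->6): 4/8
  Flow on (5->6): 4/5
Maximum flow = 18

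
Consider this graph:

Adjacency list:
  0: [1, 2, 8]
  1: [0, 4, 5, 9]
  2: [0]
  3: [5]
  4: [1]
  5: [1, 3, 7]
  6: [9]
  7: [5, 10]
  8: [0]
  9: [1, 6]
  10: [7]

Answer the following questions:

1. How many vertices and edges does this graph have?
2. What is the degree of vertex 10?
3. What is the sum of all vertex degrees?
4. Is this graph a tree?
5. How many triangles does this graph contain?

Count: 11 vertices, 10 edges.
Vertex 10 has neighbors [7], degree = 1.
Handshaking lemma: 2 * 10 = 20.
A graph is a tree iff it is connected and has exactly n-1 edges. This graph is connected (all 11 vertices in one component) and has 11-1 = 10 edges. It is a tree.
Number of triangles = 0.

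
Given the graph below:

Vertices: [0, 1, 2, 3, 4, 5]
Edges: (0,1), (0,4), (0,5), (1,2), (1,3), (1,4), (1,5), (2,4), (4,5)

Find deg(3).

Vertex 3 has neighbors [1], so deg(3) = 1.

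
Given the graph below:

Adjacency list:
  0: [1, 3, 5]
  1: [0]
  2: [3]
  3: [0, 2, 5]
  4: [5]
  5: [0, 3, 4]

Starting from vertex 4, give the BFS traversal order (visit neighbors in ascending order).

BFS from vertex 4 (neighbors processed in ascending order):
Visit order: 4, 5, 0, 3, 1, 2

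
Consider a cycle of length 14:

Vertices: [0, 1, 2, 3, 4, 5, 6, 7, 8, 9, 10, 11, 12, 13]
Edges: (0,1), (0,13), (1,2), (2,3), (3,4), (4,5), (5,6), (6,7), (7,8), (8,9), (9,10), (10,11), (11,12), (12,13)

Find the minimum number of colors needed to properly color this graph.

This is an even cycle (C_14). Even cycles are bipartite.
Chromatic number = 2.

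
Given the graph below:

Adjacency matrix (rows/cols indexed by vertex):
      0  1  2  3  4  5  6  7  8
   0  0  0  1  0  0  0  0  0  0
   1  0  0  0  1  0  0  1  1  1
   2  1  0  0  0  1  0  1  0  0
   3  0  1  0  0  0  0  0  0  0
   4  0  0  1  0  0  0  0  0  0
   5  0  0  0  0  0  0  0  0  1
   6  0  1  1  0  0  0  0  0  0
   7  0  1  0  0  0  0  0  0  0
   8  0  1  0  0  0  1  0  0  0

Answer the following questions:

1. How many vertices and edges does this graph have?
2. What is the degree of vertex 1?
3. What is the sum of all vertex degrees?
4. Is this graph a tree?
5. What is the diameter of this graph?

Count: 9 vertices, 8 edges.
Vertex 1 has neighbors [3, 6, 7, 8], degree = 4.
Handshaking lemma: 2 * 8 = 16.
A graph is a tree iff it is connected and has exactly n-1 edges. This graph is connected (all 9 vertices in one component) and has 9-1 = 8 edges. It is a tree.
Diameter (longest shortest path) = 5.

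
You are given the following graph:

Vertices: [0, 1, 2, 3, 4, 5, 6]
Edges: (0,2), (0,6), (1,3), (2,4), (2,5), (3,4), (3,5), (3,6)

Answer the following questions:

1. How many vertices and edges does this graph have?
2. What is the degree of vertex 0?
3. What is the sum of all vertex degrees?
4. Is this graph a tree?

Count: 7 vertices, 8 edges.
Vertex 0 has neighbors [2, 6], degree = 2.
Handshaking lemma: 2 * 8 = 16.
A tree on 7 vertices has 6 edges. This graph has 8 edges (2 extra). Not a tree.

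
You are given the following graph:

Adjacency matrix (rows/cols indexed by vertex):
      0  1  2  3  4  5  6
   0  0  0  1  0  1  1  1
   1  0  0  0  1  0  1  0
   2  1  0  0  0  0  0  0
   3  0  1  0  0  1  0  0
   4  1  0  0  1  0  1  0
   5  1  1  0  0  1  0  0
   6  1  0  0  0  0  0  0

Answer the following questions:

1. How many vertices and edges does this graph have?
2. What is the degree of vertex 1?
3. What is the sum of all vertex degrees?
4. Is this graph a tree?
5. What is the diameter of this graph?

Count: 7 vertices, 8 edges.
Vertex 1 has neighbors [3, 5], degree = 2.
Handshaking lemma: 2 * 8 = 16.
A tree on 7 vertices has 6 edges. This graph has 8 edges (2 extra). Not a tree.
Diameter (longest shortest path) = 3.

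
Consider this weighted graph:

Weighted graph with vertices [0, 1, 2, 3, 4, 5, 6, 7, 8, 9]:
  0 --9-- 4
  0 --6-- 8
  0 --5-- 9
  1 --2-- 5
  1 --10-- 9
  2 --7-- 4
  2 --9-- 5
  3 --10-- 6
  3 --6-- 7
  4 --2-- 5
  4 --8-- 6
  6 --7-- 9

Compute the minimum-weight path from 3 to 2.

Using Dijkstra's algorithm from vertex 3:
Shortest path: 3 -> 6 -> 4 -> 2
Total weight: 10 + 8 + 7 = 25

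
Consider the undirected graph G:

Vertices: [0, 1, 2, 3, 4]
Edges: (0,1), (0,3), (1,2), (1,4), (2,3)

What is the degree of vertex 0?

Vertex 0 has neighbors [1, 3], so deg(0) = 2.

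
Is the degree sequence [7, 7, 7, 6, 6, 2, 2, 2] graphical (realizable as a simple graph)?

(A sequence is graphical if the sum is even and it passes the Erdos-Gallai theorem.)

Sum of degrees = 39. Sum is odd, so the sequence is NOT graphical.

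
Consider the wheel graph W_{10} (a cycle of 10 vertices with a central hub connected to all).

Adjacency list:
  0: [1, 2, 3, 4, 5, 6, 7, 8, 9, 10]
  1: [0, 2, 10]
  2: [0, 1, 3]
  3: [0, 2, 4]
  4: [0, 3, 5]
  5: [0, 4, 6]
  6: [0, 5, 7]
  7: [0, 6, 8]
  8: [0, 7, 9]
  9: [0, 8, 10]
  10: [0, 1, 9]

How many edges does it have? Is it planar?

Wheel graph W_{10}: 10 cycle edges + 10 spoke edges = 20 edges.
Total vertices: 11.
The graph is planar.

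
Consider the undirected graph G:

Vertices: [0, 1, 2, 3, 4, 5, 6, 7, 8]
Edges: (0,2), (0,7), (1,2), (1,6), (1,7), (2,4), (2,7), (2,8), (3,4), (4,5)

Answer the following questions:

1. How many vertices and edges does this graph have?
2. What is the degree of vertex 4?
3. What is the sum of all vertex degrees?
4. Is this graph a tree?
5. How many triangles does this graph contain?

Count: 9 vertices, 10 edges.
Vertex 4 has neighbors [2, 3, 5], degree = 3.
Handshaking lemma: 2 * 10 = 20.
A tree on 9 vertices has 8 edges. This graph has 10 edges (2 extra). Not a tree.
Number of triangles = 2.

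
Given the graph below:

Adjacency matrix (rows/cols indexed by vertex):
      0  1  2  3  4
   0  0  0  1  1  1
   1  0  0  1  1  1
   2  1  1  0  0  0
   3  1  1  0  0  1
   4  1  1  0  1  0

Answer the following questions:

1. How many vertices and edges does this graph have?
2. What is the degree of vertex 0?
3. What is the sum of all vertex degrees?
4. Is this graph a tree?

Count: 5 vertices, 7 edges.
Vertex 0 has neighbors [2, 3, 4], degree = 3.
Handshaking lemma: 2 * 7 = 14.
A tree on 5 vertices has 4 edges. This graph has 7 edges (3 extra). Not a tree.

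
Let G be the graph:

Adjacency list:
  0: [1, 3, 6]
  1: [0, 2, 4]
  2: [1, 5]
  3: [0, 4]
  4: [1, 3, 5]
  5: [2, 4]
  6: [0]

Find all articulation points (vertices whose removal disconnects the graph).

An articulation point is a vertex whose removal disconnects the graph.
Articulation points: [0]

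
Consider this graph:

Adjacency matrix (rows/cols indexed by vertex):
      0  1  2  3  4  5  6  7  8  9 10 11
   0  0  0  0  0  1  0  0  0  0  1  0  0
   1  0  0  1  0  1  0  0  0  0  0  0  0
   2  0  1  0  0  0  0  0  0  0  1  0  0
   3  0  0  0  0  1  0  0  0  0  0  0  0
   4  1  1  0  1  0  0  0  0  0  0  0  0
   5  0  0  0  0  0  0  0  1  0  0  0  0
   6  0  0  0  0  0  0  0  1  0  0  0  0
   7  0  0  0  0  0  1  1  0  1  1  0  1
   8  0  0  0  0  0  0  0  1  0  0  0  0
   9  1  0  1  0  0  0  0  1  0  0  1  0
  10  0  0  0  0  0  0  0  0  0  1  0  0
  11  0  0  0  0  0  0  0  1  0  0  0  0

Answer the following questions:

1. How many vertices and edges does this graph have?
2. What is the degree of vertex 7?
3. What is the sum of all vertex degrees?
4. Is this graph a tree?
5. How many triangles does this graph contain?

Count: 12 vertices, 12 edges.
Vertex 7 has neighbors [5, 6, 8, 9, 11], degree = 5.
Handshaking lemma: 2 * 12 = 24.
A tree on 12 vertices has 11 edges. This graph has 12 edges (1 extra). Not a tree.
Number of triangles = 0.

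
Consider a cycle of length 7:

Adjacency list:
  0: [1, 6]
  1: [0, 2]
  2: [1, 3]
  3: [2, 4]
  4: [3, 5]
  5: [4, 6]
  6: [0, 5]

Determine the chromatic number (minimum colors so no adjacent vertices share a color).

This is an odd cycle (C_7). Odd cycles are not bipartite (any 2-coloring forces two adjacent vertices to match), and 3 colors suffice.
Chromatic number = 3.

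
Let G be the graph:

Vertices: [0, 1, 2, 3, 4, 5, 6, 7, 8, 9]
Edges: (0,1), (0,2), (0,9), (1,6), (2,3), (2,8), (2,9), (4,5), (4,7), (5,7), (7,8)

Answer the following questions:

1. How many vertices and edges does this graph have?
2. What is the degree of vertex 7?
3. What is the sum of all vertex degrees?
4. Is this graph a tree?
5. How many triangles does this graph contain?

Count: 10 vertices, 11 edges.
Vertex 7 has neighbors [4, 5, 8], degree = 3.
Handshaking lemma: 2 * 11 = 22.
A tree on 10 vertices has 9 edges. This graph has 11 edges (2 extra). Not a tree.
Number of triangles = 2.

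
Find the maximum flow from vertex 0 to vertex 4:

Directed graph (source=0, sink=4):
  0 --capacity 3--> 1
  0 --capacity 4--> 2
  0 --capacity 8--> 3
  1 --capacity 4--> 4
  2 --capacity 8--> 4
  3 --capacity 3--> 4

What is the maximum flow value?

Computing max flow:
  Flow on (0->1): 3/3
  Flow on (0->2): 4/4
  Flow on (0->3): 3/8
  Flow on (1->4): 3/4
  Flow on (2->4): 4/8
  Flow on (3->4): 3/3
Maximum flow = 10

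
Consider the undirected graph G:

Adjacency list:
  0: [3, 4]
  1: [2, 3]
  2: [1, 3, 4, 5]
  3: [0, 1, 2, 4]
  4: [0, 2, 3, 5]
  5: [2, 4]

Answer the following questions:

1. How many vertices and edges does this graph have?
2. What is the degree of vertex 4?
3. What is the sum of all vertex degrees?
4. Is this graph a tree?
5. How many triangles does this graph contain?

Count: 6 vertices, 9 edges.
Vertex 4 has neighbors [0, 2, 3, 5], degree = 4.
Handshaking lemma: 2 * 9 = 18.
A tree on 6 vertices has 5 edges. This graph has 9 edges (4 extra). Not a tree.
Number of triangles = 4.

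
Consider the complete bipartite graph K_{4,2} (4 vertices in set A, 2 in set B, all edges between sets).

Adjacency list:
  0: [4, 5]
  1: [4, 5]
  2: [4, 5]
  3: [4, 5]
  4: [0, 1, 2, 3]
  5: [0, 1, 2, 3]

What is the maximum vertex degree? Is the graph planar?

Set-A vertices have degree 2; set-B vertices have degree 4. Maximum degree = max(4,2) = 4.
min(4,2) <= 2, so K_{4,2} avoids a K_{3,3} subdivision and is planar.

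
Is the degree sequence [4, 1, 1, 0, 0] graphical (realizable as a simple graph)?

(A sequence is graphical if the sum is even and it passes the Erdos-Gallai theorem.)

Sum of degrees = 6. Sum is even but fails Erdos-Gallai. The sequence is NOT graphical.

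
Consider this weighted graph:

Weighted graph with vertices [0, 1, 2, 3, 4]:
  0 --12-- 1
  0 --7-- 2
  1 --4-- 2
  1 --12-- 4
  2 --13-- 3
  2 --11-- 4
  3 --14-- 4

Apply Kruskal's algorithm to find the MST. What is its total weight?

Applying Kruskal's algorithm (sort edges by weight, add if no cycle):
  Add (1,2) w=4
  Add (0,2) w=7
  Add (2,4) w=11
  Skip (0,1) w=12 (creates cycle)
  Skip (1,4) w=12 (creates cycle)
  Add (2,3) w=13
  Skip (3,4) w=14 (creates cycle)
MST weight = 35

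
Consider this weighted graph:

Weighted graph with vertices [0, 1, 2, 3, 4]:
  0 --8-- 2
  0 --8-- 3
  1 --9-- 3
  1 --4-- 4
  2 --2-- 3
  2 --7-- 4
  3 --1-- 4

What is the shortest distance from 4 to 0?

Using Dijkstra's algorithm from vertex 4:
Shortest path: 4 -> 3 -> 0
Total weight: 1 + 8 = 9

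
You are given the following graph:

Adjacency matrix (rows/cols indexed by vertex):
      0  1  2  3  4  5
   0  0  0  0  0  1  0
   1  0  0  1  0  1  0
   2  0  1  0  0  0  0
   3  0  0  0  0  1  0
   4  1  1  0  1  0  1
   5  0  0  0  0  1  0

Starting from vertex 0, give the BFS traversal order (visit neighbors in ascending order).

BFS from vertex 0 (neighbors processed in ascending order):
Visit order: 0, 4, 1, 3, 5, 2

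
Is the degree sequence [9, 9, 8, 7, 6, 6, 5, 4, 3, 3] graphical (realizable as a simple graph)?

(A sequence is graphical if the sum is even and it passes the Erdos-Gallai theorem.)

Sum of degrees = 60. Sum is even and passes Erdos-Gallai. The sequence IS graphical.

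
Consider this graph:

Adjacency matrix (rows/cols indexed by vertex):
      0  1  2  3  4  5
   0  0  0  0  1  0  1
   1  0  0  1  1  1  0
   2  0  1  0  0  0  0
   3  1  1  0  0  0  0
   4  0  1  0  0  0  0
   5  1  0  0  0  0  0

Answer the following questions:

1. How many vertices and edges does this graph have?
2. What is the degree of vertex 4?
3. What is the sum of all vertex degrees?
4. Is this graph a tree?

Count: 6 vertices, 5 edges.
Vertex 4 has neighbors [1], degree = 1.
Handshaking lemma: 2 * 5 = 10.
A graph is a tree iff it is connected and has exactly n-1 edges. This graph is connected (all 6 vertices in one component) and has 6-1 = 5 edges. It is a tree.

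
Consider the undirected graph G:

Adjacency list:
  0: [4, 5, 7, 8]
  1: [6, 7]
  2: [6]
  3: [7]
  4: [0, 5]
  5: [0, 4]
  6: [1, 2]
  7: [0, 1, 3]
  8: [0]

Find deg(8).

Vertex 8 has neighbors [0], so deg(8) = 1.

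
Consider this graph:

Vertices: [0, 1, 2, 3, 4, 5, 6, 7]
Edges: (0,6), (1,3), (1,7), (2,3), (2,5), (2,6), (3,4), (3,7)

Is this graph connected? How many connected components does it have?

Checking connectivity: the graph has 1 connected component(s).
All vertices are reachable from each other. The graph IS connected.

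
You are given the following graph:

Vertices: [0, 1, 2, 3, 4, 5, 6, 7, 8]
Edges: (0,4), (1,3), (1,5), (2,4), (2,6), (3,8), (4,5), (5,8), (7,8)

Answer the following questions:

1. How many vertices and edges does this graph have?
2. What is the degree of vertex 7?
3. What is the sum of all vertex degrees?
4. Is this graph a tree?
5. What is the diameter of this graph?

Count: 9 vertices, 9 edges.
Vertex 7 has neighbors [8], degree = 1.
Handshaking lemma: 2 * 9 = 18.
A tree on 9 vertices has 8 edges. This graph has 9 edges (1 extra). Not a tree.
Diameter (longest shortest path) = 5.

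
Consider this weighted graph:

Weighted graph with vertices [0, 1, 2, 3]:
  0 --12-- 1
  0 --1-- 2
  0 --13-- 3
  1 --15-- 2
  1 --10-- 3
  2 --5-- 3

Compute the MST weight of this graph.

Applying Kruskal's algorithm (sort edges by weight, add if no cycle):
  Add (0,2) w=1
  Add (2,3) w=5
  Add (1,3) w=10
  Skip (0,1) w=12 (creates cycle)
  Skip (0,3) w=13 (creates cycle)
  Skip (1,2) w=15 (creates cycle)
MST weight = 16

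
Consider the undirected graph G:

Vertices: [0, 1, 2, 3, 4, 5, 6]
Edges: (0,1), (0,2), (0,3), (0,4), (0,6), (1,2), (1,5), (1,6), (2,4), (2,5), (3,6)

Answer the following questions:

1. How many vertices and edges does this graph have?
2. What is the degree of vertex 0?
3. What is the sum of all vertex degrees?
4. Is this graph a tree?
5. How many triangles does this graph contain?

Count: 7 vertices, 11 edges.
Vertex 0 has neighbors [1, 2, 3, 4, 6], degree = 5.
Handshaking lemma: 2 * 11 = 22.
A tree on 7 vertices has 6 edges. This graph has 11 edges (5 extra). Not a tree.
Number of triangles = 5.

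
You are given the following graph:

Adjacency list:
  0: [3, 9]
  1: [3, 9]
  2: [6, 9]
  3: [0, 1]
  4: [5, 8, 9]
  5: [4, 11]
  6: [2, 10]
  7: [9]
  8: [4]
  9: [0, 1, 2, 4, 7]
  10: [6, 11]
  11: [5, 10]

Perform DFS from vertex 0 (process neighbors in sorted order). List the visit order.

DFS from vertex 0 (neighbors processed in ascending order):
Visit order: 0, 3, 1, 9, 2, 6, 10, 11, 5, 4, 8, 7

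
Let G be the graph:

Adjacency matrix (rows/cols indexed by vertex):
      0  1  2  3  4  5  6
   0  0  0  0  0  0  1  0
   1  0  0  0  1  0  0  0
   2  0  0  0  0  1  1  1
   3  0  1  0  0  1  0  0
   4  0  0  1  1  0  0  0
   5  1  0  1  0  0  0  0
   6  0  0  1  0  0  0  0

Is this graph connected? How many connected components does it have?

Checking connectivity: the graph has 1 connected component(s).
All vertices are reachable from each other. The graph IS connected.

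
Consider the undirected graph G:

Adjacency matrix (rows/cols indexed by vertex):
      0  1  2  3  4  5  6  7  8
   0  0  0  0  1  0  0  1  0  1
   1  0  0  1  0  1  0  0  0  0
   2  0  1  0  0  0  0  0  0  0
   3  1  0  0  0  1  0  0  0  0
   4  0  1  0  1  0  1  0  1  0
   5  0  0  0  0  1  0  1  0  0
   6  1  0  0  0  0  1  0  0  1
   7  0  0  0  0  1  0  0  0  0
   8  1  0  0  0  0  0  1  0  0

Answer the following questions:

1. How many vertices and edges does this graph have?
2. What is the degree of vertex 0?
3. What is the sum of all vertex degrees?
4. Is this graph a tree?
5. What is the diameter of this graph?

Count: 9 vertices, 10 edges.
Vertex 0 has neighbors [3, 6, 8], degree = 3.
Handshaking lemma: 2 * 10 = 20.
A tree on 9 vertices has 8 edges. This graph has 10 edges (2 extra). Not a tree.
Diameter (longest shortest path) = 5.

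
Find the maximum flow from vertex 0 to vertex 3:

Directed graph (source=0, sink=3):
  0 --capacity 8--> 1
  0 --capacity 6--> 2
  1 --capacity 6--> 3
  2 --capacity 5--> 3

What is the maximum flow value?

Computing max flow:
  Flow on (0->1): 6/8
  Flow on (0->2): 5/6
  Flow on (1->3): 6/6
  Flow on (2->3): 5/5
Maximum flow = 11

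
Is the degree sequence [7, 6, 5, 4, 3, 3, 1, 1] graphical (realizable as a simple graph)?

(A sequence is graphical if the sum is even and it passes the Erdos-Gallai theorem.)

Sum of degrees = 30. Sum is even but fails Erdos-Gallai. The sequence is NOT graphical.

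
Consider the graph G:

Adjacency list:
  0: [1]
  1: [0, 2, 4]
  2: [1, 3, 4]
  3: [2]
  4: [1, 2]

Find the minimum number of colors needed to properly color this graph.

The graph has a maximum clique of size 3 (lower bound on chromatic number).
A valid 3-coloring: {0: 1, 1: 0, 2: 1, 3: 0, 4: 2}.
Chromatic number = 3.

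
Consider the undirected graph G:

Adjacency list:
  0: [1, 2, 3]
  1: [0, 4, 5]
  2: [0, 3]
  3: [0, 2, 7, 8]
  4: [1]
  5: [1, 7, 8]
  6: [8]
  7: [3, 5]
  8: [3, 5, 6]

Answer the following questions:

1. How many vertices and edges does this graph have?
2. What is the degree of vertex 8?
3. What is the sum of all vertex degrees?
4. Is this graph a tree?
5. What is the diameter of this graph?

Count: 9 vertices, 11 edges.
Vertex 8 has neighbors [3, 5, 6], degree = 3.
Handshaking lemma: 2 * 11 = 22.
A tree on 9 vertices has 8 edges. This graph has 11 edges (3 extra). Not a tree.
Diameter (longest shortest path) = 4.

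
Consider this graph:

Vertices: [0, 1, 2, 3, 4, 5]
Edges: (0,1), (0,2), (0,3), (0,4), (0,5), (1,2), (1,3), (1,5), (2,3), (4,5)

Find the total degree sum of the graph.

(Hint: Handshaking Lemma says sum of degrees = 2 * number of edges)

Count edges: 10 edges.
By Handshaking Lemma: sum of degrees = 2 * 10 = 20.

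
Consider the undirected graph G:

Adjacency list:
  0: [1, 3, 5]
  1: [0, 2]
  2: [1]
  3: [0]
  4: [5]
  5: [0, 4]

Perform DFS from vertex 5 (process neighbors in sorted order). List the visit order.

DFS from vertex 5 (neighbors processed in ascending order):
Visit order: 5, 0, 1, 2, 3, 4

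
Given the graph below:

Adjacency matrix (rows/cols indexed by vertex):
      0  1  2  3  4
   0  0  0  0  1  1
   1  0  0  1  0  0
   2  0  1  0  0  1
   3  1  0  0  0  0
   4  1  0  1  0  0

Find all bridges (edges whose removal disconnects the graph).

A bridge is an edge whose removal increases the number of connected components.
Bridges found: (0,3), (0,4), (1,2), (2,4)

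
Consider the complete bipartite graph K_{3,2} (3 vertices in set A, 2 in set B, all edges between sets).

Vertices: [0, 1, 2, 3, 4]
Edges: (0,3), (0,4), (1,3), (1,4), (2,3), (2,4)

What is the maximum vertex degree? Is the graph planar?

Set-A vertices have degree 2; set-B vertices have degree 3. Maximum degree = max(3,2) = 3.
min(3,2) <= 2, so K_{3,2} avoids a K_{3,3} subdivision and is planar.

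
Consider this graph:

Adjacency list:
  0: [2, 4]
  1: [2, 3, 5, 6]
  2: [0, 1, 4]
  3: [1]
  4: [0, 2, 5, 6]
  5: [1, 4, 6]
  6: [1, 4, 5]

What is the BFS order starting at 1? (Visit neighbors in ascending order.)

BFS from vertex 1 (neighbors processed in ascending order):
Visit order: 1, 2, 3, 5, 6, 0, 4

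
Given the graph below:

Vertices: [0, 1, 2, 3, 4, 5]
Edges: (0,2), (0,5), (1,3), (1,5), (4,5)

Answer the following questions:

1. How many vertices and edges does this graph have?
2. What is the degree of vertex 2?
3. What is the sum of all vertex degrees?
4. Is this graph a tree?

Count: 6 vertices, 5 edges.
Vertex 2 has neighbors [0], degree = 1.
Handshaking lemma: 2 * 5 = 10.
A graph is a tree iff it is connected and has exactly n-1 edges. This graph is connected (all 6 vertices in one component) and has 6-1 = 5 edges. It is a tree.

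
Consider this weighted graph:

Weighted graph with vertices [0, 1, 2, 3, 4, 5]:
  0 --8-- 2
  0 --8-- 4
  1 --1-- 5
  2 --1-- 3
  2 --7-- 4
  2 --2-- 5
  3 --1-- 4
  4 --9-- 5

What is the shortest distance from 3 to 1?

Using Dijkstra's algorithm from vertex 3:
Shortest path: 3 -> 2 -> 5 -> 1
Total weight: 1 + 2 + 1 = 4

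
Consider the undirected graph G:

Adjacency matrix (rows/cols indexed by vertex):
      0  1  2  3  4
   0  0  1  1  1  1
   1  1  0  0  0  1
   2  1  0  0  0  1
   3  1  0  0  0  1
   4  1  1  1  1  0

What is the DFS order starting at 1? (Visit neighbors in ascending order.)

DFS from vertex 1 (neighbors processed in ascending order):
Visit order: 1, 0, 2, 4, 3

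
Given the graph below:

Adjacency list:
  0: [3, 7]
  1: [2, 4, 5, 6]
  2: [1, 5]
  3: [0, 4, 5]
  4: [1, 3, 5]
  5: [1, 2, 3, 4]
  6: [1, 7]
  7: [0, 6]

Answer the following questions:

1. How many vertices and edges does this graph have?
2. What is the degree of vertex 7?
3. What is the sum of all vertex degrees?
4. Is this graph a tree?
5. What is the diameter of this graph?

Count: 8 vertices, 11 edges.
Vertex 7 has neighbors [0, 6], degree = 2.
Handshaking lemma: 2 * 11 = 22.
A tree on 8 vertices has 7 edges. This graph has 11 edges (4 extra). Not a tree.
Diameter (longest shortest path) = 3.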